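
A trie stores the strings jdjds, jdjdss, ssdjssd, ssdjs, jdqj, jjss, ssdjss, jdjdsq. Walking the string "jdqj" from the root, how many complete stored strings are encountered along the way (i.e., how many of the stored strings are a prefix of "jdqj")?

Walk "jdqj" from the root; an end-of-word marker is hit whenever a stored word is a prefix of "jdqj".
Prefixes of the query that are stored words: "jdqj"
Count: 1

1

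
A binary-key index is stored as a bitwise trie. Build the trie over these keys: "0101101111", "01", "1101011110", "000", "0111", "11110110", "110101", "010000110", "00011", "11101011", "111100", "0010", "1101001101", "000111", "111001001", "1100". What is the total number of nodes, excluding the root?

58

Count nodes per top-level branch (shared prefixes stored once):
  '0'-branch (000, 00011, 000111, 0010, 01, 010000110, 0101101111, 0111): 25 nodes
  '1'-branch (1100, 1101001101, 110101, 1101011110, 111001001, 11101011, 111100, 11110110): 33 nodes
Sum: 58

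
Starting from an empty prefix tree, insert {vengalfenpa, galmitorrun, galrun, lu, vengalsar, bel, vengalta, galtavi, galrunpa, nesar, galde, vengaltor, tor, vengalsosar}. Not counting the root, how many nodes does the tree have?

57

Insert word by word; a character creates a node only if that edge doesn't already exist:
  "vengalfenpa" → 11 new (v, e, n, g, a, l, f, e, n, p, a)
  "galmitorrun" → 11 new (g, a, l, m, i, t, o, r, r, u, n)
  "galrun" → prefix "gal" already present; 3 new (r, u, n)
  "lu" → 2 new (l, u)
  "vengalsar" → prefix "vengal" already present; 3 new (s, a, r)
  "bel" → 3 new (b, e, l)
  "vengalta" → prefix "vengal" already present; 2 new (t, a)
  "galtavi" → prefix "gal" already present; 4 new (t, a, v, i)
  "galrunpa" → prefix "galrun" already present; 2 new (p, a)
  "nesar" → 5 new (n, e, s, a, r)
  "galde" → prefix "gal" already present; 2 new (d, e)
  "vengaltor" → prefix "vengalt" already present; 2 new (o, r)
  "tor" → 3 new (t, o, r)
  "vengalsosar" → prefix "vengals" already present; 4 new (o, s, a, r)
Total nodes = 11 + 11 + 3 + 2 + 3 + 3 + 2 + 4 + 2 + 5 + 2 + 2 + 3 + 4 = 57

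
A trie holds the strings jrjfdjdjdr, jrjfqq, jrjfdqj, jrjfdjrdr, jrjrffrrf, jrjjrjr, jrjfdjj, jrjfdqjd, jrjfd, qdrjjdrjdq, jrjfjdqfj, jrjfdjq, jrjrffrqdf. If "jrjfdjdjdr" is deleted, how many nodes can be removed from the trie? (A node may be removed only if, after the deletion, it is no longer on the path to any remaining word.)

4

A node on "jrjfdjdjdr"'s path can go only if nothing else ends at it or branches off below it.
The suffix "djdr" (4 nodes) is used only by "jrjfdjdjdr"; the node for "jrjfdj" still has the child "r", so pruning stops there.
Nodes removed: 4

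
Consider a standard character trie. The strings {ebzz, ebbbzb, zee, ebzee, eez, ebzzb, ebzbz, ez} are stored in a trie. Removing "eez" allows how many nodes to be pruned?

2

Walk "eez" from the leaf back toward the root, removing each node that no remaining word uses.
The suffix "ez" (2 nodes) is used only by "eez"; the node for "e" still has the child "b", so pruning stops there.
Nodes removed: 2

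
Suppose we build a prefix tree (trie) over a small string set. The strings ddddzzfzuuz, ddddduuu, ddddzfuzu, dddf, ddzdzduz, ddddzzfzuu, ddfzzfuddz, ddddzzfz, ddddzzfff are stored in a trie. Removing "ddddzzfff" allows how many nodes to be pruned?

A node on "ddddzzfff"'s path can go only if nothing else ends at it or branches off below it.
The suffix "ff" (2 nodes) is used only by "ddddzzfff"; the node for "ddddzzf" still has the child "z", so pruning stops there.
Nodes removed: 2

2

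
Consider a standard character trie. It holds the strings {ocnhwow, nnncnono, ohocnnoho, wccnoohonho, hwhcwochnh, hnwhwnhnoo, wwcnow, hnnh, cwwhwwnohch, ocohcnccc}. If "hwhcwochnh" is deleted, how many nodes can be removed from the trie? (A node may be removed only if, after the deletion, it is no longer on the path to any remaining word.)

9

A node on "hwhcwochnh"'s path can go only if nothing else ends at it or branches off below it.
The suffix "whcwochnh" (9 nodes) is used only by "hwhcwochnh"; the node for "h" still has the child "n", so pruning stops there.
Nodes removed: 9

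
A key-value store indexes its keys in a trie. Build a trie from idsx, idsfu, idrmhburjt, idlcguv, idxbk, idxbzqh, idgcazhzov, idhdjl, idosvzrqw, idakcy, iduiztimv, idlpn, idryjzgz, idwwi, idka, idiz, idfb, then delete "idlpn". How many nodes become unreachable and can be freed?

Walk "idlpn" from the leaf back toward the root, removing each node that no remaining word uses.
The suffix "pn" (2 nodes) is used only by "idlpn"; the node for "idl" still has the child "c", so pruning stops there.
Nodes removed: 2

2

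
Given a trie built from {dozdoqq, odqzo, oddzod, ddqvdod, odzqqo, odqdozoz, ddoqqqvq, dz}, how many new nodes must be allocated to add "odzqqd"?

1

"odzqq" is already a path in the trie; the remaining "d" must be added.
Each of the 1 remaining characters creates one node.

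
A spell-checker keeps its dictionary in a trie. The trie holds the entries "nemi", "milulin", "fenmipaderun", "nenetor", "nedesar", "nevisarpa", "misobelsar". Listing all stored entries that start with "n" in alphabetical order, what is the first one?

nedesar

DFS of the "n" subtree visits, in order: "nedesar", "nemi", "nenetor", "nevisarpa"
Position 1: nedesar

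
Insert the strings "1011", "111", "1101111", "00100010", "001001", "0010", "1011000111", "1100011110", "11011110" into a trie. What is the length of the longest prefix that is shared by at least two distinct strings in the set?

7

Look for the deepest trie node that still has at least two words in its subtree.
"1101111" and "11011110" agree on "1101111" (7 characters) before diverging; nothing deeper is shared.
Longest shared-prefix length: 7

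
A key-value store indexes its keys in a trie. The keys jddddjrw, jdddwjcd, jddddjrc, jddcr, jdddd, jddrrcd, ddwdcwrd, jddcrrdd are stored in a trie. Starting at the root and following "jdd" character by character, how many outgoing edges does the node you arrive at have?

3

Follow the path "jdd" to its node, then look at its outgoing edges.
Distinct next characters after "jdd": c, d, r.
That node has 3 child edges.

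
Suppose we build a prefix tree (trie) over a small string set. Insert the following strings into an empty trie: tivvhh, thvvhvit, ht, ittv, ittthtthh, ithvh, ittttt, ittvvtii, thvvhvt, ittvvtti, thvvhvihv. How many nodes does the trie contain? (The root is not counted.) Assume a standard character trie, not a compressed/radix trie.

39

Trie structure (* marks end of a word):
(root)
├─ h
│  └─ t *
├─ i
│  └─ t
│     ├─ h
│     │  └─ v
│     │     └─ h *
│     └─ t
│        ├─ t
│        │  ├─ h
│        │  │  └─ t
│        │  │     └─ t
│        │  │        └─ h
│        │  │           └─ h *
│        │  └─ t
│        │     └─ t *
│        └─ v *
│           └─ v
│              └─ t
│                 ├─ i
│                 │  └─ i *
│                 └─ t
│                    └─ i *
└─ t
   ├─ h
   │  └─ v
   │     └─ v
   │        └─ h
   │           └─ v
   │              ├─ i
   │              │  ├─ h
   │              │  │  └─ v *
   │              │  └─ t *
   │              └─ t *
   └─ i
      └─ v
         └─ v
            └─ h
               └─ h *
Counting every labelled node above: 39.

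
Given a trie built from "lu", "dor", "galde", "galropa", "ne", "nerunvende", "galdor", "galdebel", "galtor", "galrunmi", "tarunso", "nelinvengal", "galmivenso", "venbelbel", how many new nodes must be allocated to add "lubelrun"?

"lu" is already a path in the trie; the remaining "belrun" must be added.
Each of the 6 remaining characters creates one node.

6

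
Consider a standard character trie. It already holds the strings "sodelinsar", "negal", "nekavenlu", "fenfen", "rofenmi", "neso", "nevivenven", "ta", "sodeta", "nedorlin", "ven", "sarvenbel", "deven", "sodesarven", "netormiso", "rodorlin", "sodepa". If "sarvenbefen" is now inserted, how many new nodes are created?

"sarvenbe" is already a path in the trie; the remaining "fen" must be added.
New nodes needed: |"sarvenbefen"| − 8 = 11 − 8 = 3.

3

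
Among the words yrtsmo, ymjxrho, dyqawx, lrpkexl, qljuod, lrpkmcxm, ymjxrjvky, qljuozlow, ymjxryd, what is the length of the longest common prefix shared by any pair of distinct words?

5

Look for the deepest trie node that still has at least two words in its subtree.
e.g. "qljuod" and "qljuozlow" share the prefix "qljuo" of length 5; no pair shares a longer one.
Longest shared-prefix length: 5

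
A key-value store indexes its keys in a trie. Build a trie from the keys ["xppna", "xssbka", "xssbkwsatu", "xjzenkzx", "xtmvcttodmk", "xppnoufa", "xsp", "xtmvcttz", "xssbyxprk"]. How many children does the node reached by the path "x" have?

4

The children of the "x" node are the distinct next characters among strings starting with "x".
Distinct next characters after "x": j, p, s, t.
That node has 4 child edges.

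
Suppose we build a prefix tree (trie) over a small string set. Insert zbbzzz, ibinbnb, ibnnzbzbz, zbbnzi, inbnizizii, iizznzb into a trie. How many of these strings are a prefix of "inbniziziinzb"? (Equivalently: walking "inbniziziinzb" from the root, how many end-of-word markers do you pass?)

Traverse "inbniziziinzb" character by character; count nodes along the way that are marked as word ends.
Prefixes of the query that are stored words: "inbnizizii"
Count: 1

1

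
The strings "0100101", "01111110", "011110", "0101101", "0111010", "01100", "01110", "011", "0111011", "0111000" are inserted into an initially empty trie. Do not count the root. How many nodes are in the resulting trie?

26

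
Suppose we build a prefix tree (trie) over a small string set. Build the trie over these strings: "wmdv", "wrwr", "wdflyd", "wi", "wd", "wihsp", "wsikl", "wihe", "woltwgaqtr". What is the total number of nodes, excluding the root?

Trace insertions, counting only characters that open a new branch:
  "wmdv" → 4 new (w, m, d, v)
  "wrwr" → prefix "w" already present; 3 new (r, w, r)
  "wdflyd" → prefix "w" already present; 5 new (d, f, l, y, d)
  "wi" → prefix "w" already present; 1 new (i)
  "wd" → prefix "wd" already present; 0 new (none)
  "wihsp" → prefix "wi" already present; 3 new (h, s, p)
  "wsikl" → prefix "w" already present; 4 new (s, i, k, l)
  "wihe" → prefix "wih" already present; 1 new (e)
  "woltwgaqtr" → prefix "w" already present; 9 new (o, l, t, w, g, a, q, t, r)
Total nodes = 4 + 3 + 5 + 1 + 0 + 3 + 4 + 1 + 9 = 30

30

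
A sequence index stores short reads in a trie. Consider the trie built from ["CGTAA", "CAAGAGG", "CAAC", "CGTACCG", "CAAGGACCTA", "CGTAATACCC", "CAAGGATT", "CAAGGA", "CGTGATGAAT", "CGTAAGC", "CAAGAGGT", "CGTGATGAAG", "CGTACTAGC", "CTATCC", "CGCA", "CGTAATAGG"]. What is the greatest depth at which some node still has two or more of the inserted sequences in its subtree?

9

The deepest shared node is where two words last agree before diverging.
e.g. "CGTGATGAAG" and "CGTGATGAAT" share the prefix "CGTGATGAA" of length 9; no pair shares a longer one.
Longest shared-prefix length: 9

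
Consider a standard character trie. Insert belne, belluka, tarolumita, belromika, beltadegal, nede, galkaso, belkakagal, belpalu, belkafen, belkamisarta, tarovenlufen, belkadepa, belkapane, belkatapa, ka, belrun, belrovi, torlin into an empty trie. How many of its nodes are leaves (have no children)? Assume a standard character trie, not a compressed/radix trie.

A leaf is a node with no children — equivalently, the end of a word that is not a proper prefix of any other stored word.
Those words: "belkadepa", "belkafen", "belkakagal", "belkamisarta", "belkapane", "belkatapa", "belluka", "belne", "belpalu", "belromika", "belrovi", "belrun", "beltadegal", "galkaso", "ka", "nede", "tarolumita", "tarovenlufen", "torlin"
Leaf count: 19

19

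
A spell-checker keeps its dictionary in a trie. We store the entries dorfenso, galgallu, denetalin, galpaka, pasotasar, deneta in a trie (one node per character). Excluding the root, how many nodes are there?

37

For each word, the new-node count is its length minus the longest prefix already in the trie:
  "dorfenso" → 8 new (d, o, r, f, e, n, s, o)
  "galgallu" → 8 new (g, a, l, g, a, l, l, u)
  "denetalin" → prefix "d" already present; 8 new (e, n, e, t, a, l, i, n)
  "galpaka" → prefix "gal" already present; 4 new (p, a, k, a)
  "pasotasar" → 9 new (p, a, s, o, t, a, s, a, r)
  "deneta" → prefix "deneta" already present; 0 new (none)
Total nodes = 8 + 8 + 8 + 4 + 9 + 0 = 37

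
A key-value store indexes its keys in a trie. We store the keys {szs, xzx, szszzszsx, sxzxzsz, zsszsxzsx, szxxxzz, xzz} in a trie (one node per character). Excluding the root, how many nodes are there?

33

Trace insertions, counting only characters that open a new branch:
  "szs" → 3 new (s, z, s)
  "xzx" → 3 new (x, z, x)
  "szszzszsx" → prefix "szs" already present; 6 new (z, z, s, z, s, x)
  "sxzxzsz" → prefix "s" already present; 6 new (x, z, x, z, s, z)
  "zsszsxzsx" → 9 new (z, s, s, z, s, x, z, s, x)
  "szxxxzz" → prefix "sz" already present; 5 new (x, x, x, z, z)
  "xzz" → prefix "xz" already present; 1 new (z)
Total nodes = 3 + 3 + 6 + 6 + 9 + 5 + 1 = 33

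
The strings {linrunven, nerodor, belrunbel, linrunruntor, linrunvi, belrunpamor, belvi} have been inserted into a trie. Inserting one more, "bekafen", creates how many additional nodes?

5

Walking "bekafen" from the root, the first 2 characters ("be") follow existing edges; "k" is the first miss.
Each of the 5 remaining characters creates one node.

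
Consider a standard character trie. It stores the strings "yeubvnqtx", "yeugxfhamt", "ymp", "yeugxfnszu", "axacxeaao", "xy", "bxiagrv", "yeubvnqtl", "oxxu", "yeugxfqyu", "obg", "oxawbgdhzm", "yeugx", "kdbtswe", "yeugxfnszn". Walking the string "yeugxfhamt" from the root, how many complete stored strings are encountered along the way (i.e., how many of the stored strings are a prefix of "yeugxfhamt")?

2

Check each prefix of "yeugxfhamt" against the stored set — each match is an end-marker on the path.
Prefixes of the query that are stored words: "yeugx", "yeugxfhamt"
Count: 2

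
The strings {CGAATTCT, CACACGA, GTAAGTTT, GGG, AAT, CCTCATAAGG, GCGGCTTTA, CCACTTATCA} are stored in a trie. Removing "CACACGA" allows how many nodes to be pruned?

6

Walk "CACACGA" from the leaf back toward the root, removing each node that no remaining word uses.
The suffix "ACACGA" (6 nodes) is used only by "CACACGA"; the node for "C" still has the child "G", so pruning stops there.
Nodes removed: 6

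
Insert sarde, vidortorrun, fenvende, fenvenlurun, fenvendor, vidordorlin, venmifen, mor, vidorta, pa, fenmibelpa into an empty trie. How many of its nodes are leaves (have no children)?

11

A leaf is a node with no children — equivalently, the end of a word that is not a proper prefix of any other stored word.
Those words: "fenmibelpa", "fenvende", "fenvendor", "fenvenlurun", "mor", "pa", "sarde", "venmifen", "vidordorlin", "vidorta", "vidortorrun"
Leaf count: 11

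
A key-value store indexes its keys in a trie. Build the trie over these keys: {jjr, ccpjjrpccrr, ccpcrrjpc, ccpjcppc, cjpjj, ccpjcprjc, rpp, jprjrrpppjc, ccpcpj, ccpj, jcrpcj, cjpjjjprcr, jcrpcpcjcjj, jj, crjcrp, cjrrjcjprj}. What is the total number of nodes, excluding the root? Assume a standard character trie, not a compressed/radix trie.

75

Trace insertions, counting only characters that open a new branch:
  "jjr" → 3 new (j, j, r)
  "ccpjjrpccrr" → 11 new (c, c, p, j, j, r, p, c, c, r, r)
  "ccpcrrjpc" → prefix "ccp" already present; 6 new (c, r, r, j, p, c)
  "ccpjcppc" → prefix "ccpj" already present; 4 new (c, p, p, c)
  "cjpjj" → prefix "c" already present; 4 new (j, p, j, j)
  "ccpjcprjc" → prefix "ccpjcp" already present; 3 new (r, j, c)
  "rpp" → 3 new (r, p, p)
  "jprjrrpppjc" → prefix "j" already present; 10 new (p, r, j, r, r, p, p, p, j, c)
  "ccpcpj" → prefix "ccpc" already present; 2 new (p, j)
  "ccpj" → prefix "ccpj" already present; 0 new (none)
  "jcrpcj" → prefix "j" already present; 5 new (c, r, p, c, j)
  "cjpjjjprcr" → prefix "cjpjj" already present; 5 new (j, p, r, c, r)
  "jcrpcpcjcjj" → prefix "jcrpc" already present; 6 new (p, c, j, c, j, j)
  "jj" → prefix "jj" already present; 0 new (none)
  "crjcrp" → prefix "c" already present; 5 new (r, j, c, r, p)
  "cjrrjcjprj" → prefix "cj" already present; 8 new (r, r, j, c, j, p, r, j)
Total nodes = 3 + 11 + 6 + 4 + 4 + 3 + 3 + 10 + 2 + 0 + 5 + 5 + 6 + 0 + 5 + 8 = 75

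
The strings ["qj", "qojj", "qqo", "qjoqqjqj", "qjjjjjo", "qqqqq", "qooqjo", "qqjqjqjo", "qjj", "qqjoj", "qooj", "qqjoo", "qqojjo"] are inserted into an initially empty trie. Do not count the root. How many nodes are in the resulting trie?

38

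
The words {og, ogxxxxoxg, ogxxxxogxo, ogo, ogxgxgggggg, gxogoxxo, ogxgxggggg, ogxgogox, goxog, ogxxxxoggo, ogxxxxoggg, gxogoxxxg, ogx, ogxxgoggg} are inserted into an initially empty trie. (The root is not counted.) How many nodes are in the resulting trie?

47

For each word, the new-node count is its length minus the longest prefix already in the trie:
  "og" → 2 new (o, g)
  "ogxxxxoxg" → prefix "og" already present; 7 new (x, x, x, x, o, x, g)
  "ogxxxxogxo" → prefix "ogxxxxo" already present; 3 new (g, x, o)
  "ogo" → prefix "og" already present; 1 new (o)
  "ogxgxgggggg" → prefix "ogx" already present; 8 new (g, x, g, g, g, g, g, g)
  "gxogoxxo" → 8 new (g, x, o, g, o, x, x, o)
  "ogxgxggggg" → prefix "ogxgxggggg" already present; 0 new (none)
  "ogxgogox" → prefix "ogxg" already present; 4 new (o, g, o, x)
  "goxog" → prefix "g" already present; 4 new (o, x, o, g)
  "ogxxxxoggo" → prefix "ogxxxxog" already present; 2 new (g, o)
  "ogxxxxoggg" → prefix "ogxxxxogg" already present; 1 new (g)
  "gxogoxxxg" → prefix "gxogoxx" already present; 2 new (x, g)
  "ogx" → prefix "ogx" already present; 0 new (none)
  "ogxxgoggg" → prefix "ogxx" already present; 5 new (g, o, g, g, g)
Total nodes = 2 + 7 + 3 + 1 + 8 + 8 + 0 + 4 + 4 + 2 + 1 + 2 + 0 + 5 = 47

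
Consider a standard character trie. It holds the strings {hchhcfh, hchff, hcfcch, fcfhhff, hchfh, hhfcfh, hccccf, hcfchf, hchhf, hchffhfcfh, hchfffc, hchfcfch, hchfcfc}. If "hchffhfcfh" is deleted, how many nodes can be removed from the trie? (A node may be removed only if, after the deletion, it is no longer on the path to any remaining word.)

5

A node on "hchffhfcfh"'s path can go only if nothing else ends at it or branches off below it.
The suffix "hfcfh" (5 nodes) is used only by "hchffhfcfh"; the node for "hchff" still has the child "f", so pruning stops there.
Nodes removed: 5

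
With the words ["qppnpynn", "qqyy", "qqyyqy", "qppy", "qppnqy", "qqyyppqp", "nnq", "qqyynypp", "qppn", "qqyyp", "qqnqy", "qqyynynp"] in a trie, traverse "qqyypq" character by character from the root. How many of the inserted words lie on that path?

Walk "qqyypq" from the root; an end-of-word marker is hit whenever a stored word is a prefix of "qqyypq".
Prefixes of the query that are stored words: "qqyy", "qqyyp"
Count: 2

2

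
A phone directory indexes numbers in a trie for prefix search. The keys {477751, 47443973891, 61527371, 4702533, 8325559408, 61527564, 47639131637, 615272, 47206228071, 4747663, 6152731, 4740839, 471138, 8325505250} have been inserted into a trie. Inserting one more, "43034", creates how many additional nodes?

4

The longest prefix of "43034" already in the trie is "4" (length 1).
New nodes needed: |"43034"| − 1 = 5 − 1 = 4.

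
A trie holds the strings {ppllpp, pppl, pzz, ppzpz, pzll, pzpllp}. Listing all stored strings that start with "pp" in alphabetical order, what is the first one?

Words with prefix "pp", in lexicographic order: "ppllpp", "pppl", "ppzpz"
The 1st is ppllpp.

ppllpp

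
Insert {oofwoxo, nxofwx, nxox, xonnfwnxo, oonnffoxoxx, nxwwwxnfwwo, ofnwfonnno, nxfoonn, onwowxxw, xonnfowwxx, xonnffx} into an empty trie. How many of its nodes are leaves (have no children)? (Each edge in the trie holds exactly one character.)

11

A leaf is a node with no children — equivalently, the end of a word that is not a proper prefix of any other stored word.
Those words: "nxfoonn", "nxofwx", "nxox", "nxwwwxnfwwo", "ofnwfonnno", "onwowxxw", "oofwoxo", "oonnffoxoxx", "xonnffx", "xonnfowwxx", "xonnfwnxo"
Leaf count: 11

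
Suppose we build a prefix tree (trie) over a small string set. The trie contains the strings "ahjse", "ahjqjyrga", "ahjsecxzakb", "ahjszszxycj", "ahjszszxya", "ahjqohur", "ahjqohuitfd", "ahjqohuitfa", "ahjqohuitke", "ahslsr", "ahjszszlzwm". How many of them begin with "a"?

Traverse to the node for "a", then collect every word in that subtree.
Matches: "ahjqjyrga", "ahjqohuitfa", "ahjqohuitfd", "ahjqohuitke", "ahjqohur", "ahjse", "ahjsecxzakb", "ahjszszlzwm", "ahjszszxya", "ahjszszxycj", "ahslsr"
Count: 11

11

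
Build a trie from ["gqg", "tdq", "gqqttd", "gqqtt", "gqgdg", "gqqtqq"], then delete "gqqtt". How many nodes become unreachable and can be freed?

After clearing the end-marker at "gqqtt", prune upward until reaching a node still needed by another word.
Every node on "gqqtt" is still needed (e.g. by "gqqttd"), so nothing is freed.
Nodes removed: 0

0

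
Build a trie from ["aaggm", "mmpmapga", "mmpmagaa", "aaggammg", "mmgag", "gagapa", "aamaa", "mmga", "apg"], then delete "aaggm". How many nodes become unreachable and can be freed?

A node on "aaggm"'s path can go only if nothing else ends at it or branches off below it.
The suffix "m" (1 node) is used only by "aaggm"; the node for "aagg" still has the child "a", so pruning stops there.
Nodes removed: 1

1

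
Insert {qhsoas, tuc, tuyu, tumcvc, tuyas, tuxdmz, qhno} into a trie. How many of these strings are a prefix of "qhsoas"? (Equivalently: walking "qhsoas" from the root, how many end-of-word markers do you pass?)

Check each prefix of "qhsoas" against the stored set — each match is an end-marker on the path.
Prefixes of the query that are stored words: "qhsoas"
Count: 1

1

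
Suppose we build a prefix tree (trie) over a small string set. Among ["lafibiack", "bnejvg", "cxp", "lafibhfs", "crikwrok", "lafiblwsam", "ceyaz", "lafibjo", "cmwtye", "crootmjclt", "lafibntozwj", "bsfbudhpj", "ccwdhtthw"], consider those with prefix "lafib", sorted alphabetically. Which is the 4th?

DFS of the "lafib" subtree visits, in order: "lafibhfs", "lafibiack", "lafibjo", "lafiblwsam", "lafibntozwj"
The 4th is lafiblwsam.

lafiblwsam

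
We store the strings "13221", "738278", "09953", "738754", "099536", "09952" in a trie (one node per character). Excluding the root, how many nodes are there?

21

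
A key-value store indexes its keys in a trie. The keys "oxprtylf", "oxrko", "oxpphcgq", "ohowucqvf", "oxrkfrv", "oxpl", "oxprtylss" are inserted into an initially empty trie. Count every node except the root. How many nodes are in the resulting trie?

30

For each word, the new-node count is its length minus the longest prefix already in the trie:
  "oxprtylf" → 8 new (o, x, p, r, t, y, l, f)
  "oxrko" → prefix "ox" already present; 3 new (r, k, o)
  "oxpphcgq" → prefix "oxp" already present; 5 new (p, h, c, g, q)
  "ohowucqvf" → prefix "o" already present; 8 new (h, o, w, u, c, q, v, f)
  "oxrkfrv" → prefix "oxrk" already present; 3 new (f, r, v)
  "oxpl" → prefix "oxp" already present; 1 new (l)
  "oxprtylss" → prefix "oxprtyl" already present; 2 new (s, s)
Total nodes = 8 + 3 + 5 + 8 + 3 + 1 + 2 = 30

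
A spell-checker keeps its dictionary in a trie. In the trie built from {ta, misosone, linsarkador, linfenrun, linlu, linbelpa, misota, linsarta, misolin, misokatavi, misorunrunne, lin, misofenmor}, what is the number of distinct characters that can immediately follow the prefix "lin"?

4

Walk "lin" from the root, arriving at one node.
Characters that immediately follow "lin" among the stored strings: {b, f, l, s}.
That node has 4 child edges.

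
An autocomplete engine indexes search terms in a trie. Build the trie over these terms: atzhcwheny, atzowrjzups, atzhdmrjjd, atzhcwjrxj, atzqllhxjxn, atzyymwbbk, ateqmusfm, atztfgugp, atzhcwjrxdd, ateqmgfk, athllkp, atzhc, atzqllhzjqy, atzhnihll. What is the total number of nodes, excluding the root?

Count nodes per top-level branch (shared prefixes stored once):
  'a'-branch (ateqmgfk, ateqmusfm, athllkp, atzhc, atzhcwheny, atzhcwjrxdd, atzhcwjrxj, atzhdmrjjd, atzhnihll, atzowrjzups, atzqllhxjxn, atzqllhzjqy, atztfgugp, atzyymwbbk): 75 nodes
Sum: 75

75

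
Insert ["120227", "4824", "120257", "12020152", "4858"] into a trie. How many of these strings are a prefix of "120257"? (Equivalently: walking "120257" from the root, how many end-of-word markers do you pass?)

1

Walk "120257" from the root; an end-of-word marker is hit whenever a stored word is a prefix of "120257".
Prefixes of the query that are stored words: "120257"
Count: 1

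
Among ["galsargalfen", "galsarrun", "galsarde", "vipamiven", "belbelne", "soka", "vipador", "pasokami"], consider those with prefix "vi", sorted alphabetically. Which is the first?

DFS of the "vi" subtree visits, in order: "vipador", "vipamiven"
Position 1: vipador

vipador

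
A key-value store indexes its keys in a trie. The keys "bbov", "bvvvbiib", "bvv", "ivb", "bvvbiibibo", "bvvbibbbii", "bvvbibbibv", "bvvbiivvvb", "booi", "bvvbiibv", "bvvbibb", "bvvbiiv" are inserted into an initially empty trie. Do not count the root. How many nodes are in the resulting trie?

Count nodes per top-level branch (shared prefixes stored once):
  'b'-branch (bbov, booi, bvv, bvvbibb, bvvbibbbii, bvvbibbibv, bvvbiibibo, bvvbiibv, bvvbiiv, bvvbiivvvb, bvvvbiib): 34 nodes
  'i'-branch (ivb): 3 nodes
Sum: 37

37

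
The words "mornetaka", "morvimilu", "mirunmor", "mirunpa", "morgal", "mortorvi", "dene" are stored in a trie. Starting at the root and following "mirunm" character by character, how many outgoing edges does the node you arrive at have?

The children of the "mirunm" node are the distinct next characters among strings starting with "mirunm".
Distinct next characters after "mirunm": o.
That node has 1 child edge.

1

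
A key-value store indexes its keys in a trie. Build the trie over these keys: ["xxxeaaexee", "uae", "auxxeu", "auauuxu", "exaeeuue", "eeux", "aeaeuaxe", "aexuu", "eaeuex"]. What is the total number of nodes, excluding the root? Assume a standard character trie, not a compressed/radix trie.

50

Count nodes per top-level branch (shared prefixes stored once):
  'a'-branch (aeaeuaxe, aexuu, auauuxu, auxxeu): 21 nodes
  'e'-branch (eaeuex, eeux, exaeeuue): 16 nodes
  'u'-branch (uae): 3 nodes
  'x'-branch (xxxeaaexee): 10 nodes
Sum: 50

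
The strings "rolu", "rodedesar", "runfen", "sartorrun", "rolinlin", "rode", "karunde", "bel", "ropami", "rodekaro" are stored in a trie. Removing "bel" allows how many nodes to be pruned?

3

Walk "bel" from the leaf back toward the root, removing each node that no remaining word uses.
No other word shares any prefix with "bel", so all 3 of its nodes go.
Nodes removed: 3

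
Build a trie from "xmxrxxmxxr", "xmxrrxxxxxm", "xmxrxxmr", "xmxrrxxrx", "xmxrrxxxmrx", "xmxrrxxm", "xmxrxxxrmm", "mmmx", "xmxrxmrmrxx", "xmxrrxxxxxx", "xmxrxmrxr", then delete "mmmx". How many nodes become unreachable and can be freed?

4

Walk "mmmx" from the leaf back toward the root, removing each node that no remaining word uses.
No other word shares any prefix with "mmmx", so all 4 of its nodes go.
Nodes removed: 4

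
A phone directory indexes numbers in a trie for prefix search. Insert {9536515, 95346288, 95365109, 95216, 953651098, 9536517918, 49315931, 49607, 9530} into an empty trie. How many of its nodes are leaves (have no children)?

8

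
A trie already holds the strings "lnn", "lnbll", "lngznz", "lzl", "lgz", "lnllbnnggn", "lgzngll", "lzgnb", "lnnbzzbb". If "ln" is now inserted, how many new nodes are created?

Every character of "ln" already lies on an existing path (it is a prefix of some stored word).
No new nodes are needed: 0.

0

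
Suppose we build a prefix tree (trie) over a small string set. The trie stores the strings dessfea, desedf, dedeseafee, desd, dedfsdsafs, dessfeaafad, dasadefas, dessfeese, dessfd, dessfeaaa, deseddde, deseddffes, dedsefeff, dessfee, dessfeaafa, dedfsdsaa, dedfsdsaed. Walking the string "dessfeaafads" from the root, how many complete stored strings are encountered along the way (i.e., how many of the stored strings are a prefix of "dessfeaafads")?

Walk "dessfeaafads" from the root; an end-of-word marker is hit whenever a stored word is a prefix of "dessfeaafads".
Prefixes of the query that are stored words: "dessfea", "dessfeaafa", "dessfeaafad"
Count: 3

3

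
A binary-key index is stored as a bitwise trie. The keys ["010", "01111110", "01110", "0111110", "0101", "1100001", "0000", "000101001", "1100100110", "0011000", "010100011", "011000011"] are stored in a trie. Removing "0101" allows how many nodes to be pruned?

Walk "0101" from the leaf back toward the root, removing each node that no remaining word uses.
Every node on "0101" is still needed (e.g. by "010100011"), so nothing is freed.
Nodes removed: 0

0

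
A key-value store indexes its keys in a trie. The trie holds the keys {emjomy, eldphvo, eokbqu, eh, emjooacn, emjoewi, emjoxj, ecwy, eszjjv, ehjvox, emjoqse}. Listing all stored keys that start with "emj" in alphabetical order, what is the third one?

Words with prefix "emj", in lexicographic order: "emjoewi", "emjomy", "emjooacn", "emjoqse", "emjoxj"
The 3rd is emjooacn.

emjooacn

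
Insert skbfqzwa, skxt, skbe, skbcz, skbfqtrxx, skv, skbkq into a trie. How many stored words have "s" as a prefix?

7

Traverse to the node for "s", then collect every word in that subtree.
Matches: "skbcz", "skbe", "skbfqtrxx", "skbfqzwa", "skbkq", "skv", "skxt"
Count: 7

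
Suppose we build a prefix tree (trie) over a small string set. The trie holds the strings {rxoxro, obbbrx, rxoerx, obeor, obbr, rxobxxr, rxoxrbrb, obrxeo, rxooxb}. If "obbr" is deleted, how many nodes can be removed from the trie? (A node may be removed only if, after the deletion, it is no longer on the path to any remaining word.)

A node on "obbr"'s path can go only if nothing else ends at it or branches off below it.
The suffix "r" (1 node) is used only by "obbr"; the node for "obb" still has the child "b", so pruning stops there.
Nodes removed: 1

1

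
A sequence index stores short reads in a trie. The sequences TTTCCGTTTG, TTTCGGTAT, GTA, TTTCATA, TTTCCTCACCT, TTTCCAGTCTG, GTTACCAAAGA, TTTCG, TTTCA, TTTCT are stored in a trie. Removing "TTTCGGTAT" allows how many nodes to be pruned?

After clearing the end-marker at "TTTCGGTAT", prune upward until reaching a node still needed by another word.
The suffix "GTAT" (4 nodes) is used only by "TTTCGGTAT"; "TTTCG" is itself a stored word, so pruning stops there.
Nodes removed: 4

4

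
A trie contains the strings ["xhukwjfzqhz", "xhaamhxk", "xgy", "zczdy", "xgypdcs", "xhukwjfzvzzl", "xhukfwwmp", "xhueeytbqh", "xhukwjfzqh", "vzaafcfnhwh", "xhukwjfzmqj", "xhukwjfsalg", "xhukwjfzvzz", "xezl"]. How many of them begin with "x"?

12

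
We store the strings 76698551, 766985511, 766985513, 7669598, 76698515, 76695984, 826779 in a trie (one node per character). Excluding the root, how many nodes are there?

22

Insert word by word; a character creates a node only if that edge doesn't already exist:
  "76698551" → 8 new (7, 6, 6, 9, 8, 5, 5, 1)
  "766985511" → prefix "76698551" already present; 1 new (1)
  "766985513" → prefix "76698551" already present; 1 new (3)
  "7669598" → prefix "7669" already present; 3 new (5, 9, 8)
  "76698515" → prefix "766985" already present; 2 new (1, 5)
  "76695984" → prefix "7669598" already present; 1 new (4)
  "826779" → 6 new (8, 2, 6, 7, 7, 9)
Total nodes = 8 + 1 + 1 + 3 + 2 + 1 + 6 = 22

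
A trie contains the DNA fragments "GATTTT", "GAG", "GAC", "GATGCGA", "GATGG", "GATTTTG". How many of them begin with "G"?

6

Traverse to the node for "G", then collect every word in that subtree.
Words under "G": GAC, GAG, GATGCGA, GATGG, GATTTT, GATTTTG
Count: 6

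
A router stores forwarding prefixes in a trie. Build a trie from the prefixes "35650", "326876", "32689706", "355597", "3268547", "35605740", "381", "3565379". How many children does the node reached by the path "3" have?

The children of the "3" node are the distinct next characters among strings starting with "3".
Distinct next characters after "3": 2, 5, 8.
That node has 3 child edges.

3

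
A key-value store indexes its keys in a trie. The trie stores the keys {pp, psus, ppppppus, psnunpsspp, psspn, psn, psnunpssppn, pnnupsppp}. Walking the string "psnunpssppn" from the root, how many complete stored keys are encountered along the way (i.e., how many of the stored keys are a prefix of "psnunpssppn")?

3

Walk "psnunpssppn" from the root; an end-of-word marker is hit whenever a stored word is a prefix of "psnunpssppn".
Prefixes of the query that are stored words: "psn", "psnunpsspp", "psnunpssppn"
Count: 3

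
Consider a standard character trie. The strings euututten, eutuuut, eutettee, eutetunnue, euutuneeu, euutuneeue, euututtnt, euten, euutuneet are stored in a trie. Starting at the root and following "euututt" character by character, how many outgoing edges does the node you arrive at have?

2

Follow the path "euututt" to its node, then look at its outgoing edges.
Characters that immediately follow "euututt" among the stored strings: {e, n}.
That node has 2 child edges.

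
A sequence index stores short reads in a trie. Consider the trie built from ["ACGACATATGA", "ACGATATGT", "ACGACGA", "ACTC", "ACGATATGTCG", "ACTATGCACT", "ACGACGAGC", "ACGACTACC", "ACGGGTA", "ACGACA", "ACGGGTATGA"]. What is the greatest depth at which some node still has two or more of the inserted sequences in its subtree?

9

The deepest shared node is where two words last agree before diverging.
e.g. "ACGATATGT" and "ACGATATGTCG" share the prefix "ACGATATGT" of length 9; no pair shares a longer one.
Longest shared-prefix length: 9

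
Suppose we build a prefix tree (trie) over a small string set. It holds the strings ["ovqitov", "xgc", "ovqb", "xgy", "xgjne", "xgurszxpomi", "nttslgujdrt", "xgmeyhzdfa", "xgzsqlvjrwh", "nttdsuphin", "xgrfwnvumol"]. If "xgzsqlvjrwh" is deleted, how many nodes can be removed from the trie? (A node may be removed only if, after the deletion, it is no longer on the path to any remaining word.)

9

A node on "xgzsqlvjrwh"'s path can go only if nothing else ends at it or branches off below it.
The suffix "zsqlvjrwh" (9 nodes) is used only by "xgzsqlvjrwh"; the node for "xg" still has the child "c", so pruning stops there.
Nodes removed: 9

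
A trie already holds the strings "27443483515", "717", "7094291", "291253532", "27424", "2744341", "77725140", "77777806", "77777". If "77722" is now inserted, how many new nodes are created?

1

The longest prefix of "77722" already in the trie is "7772" (length 4).
New nodes needed: |"77722"| − 4 = 5 − 4 = 1.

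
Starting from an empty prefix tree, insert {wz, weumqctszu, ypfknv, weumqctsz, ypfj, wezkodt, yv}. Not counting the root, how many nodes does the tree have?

24

For each word, the new-node count is its length minus the longest prefix already in the trie:
  "wz" → 2 new (w, z)
  "weumqctszu" → prefix "w" already present; 9 new (e, u, m, q, c, t, s, z, u)
  "ypfknv" → 6 new (y, p, f, k, n, v)
  "weumqctsz" → prefix "weumqctsz" already present; 0 new (none)
  "ypfj" → prefix "ypf" already present; 1 new (j)
  "wezkodt" → prefix "we" already present; 5 new (z, k, o, d, t)
  "yv" → prefix "y" already present; 1 new (v)
Total nodes = 2 + 9 + 6 + 0 + 1 + 5 + 1 = 24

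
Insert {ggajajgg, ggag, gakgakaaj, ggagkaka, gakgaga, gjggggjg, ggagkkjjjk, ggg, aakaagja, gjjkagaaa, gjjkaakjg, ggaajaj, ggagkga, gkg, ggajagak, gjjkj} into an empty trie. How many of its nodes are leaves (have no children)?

15

A leaf is a node with no children — equivalently, the end of a word that is not a proper prefix of any other stored word.
Those words: "aakaagja", "gakgaga", "gakgakaaj", "ggaajaj", "ggagkaka", "ggagkga", "ggagkkjjjk", "ggajagak", "ggajajgg", "ggg", "gjggggjg", "gjjkaakjg", "gjjkagaaa", "gjjkj", "gkg"
Leaf count: 15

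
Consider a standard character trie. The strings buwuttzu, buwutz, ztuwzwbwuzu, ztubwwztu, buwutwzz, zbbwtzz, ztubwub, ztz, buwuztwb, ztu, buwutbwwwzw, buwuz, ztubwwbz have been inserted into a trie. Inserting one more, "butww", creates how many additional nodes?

Walking "butww" from the root, the first 2 characters ("bu") follow existing edges; "t" is the first miss.
So 5 − 2 = 3 new nodes.

3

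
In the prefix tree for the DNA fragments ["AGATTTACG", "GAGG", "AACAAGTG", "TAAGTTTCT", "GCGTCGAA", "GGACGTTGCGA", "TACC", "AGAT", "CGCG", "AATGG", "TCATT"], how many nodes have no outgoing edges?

10

A leaf is a node with no children — equivalently, the end of a word that is not a proper prefix of any other stored word.
Those words: "AACAAGTG", "AATGG", "AGATTTACG", "CGCG", "GAGG", "GCGTCGAA", "GGACGTTGCGA", "TAAGTTTCT", "TACC", "TCATT"
Leaf count: 10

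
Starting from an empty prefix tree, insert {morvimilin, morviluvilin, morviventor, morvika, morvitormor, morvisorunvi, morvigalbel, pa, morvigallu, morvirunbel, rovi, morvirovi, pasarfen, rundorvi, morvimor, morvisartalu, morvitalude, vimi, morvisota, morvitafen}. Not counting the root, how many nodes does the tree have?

96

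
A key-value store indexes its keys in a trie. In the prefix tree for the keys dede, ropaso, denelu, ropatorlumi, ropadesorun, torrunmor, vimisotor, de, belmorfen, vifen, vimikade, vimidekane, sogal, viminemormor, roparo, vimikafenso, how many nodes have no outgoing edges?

Leaves are exactly the stored words that no other stored word extends.
Those words: "belmorfen", "dede", "denelu", "ropadesorun", "roparo", "ropaso", "ropatorlumi", "sogal", "torrunmor", "vifen", "vimidekane", "vimikade", "vimikafenso", "viminemormor", "vimisotor"
Leaf count: 15

15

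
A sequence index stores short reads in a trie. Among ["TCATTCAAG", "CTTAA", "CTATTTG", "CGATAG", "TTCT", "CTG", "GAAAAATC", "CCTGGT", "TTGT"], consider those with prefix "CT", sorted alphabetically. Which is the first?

Words with prefix "CT", in lexicographic order: "CTATTTG", "CTG", "CTTAA"
Position 1: CTATTTG

CTATTTG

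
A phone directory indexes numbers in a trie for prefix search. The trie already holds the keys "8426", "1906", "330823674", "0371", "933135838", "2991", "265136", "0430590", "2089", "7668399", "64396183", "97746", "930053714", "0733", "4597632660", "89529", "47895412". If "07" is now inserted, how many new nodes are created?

"07" is already a full path in the trie; only an end-marker is added.
No new nodes are needed: 0.

0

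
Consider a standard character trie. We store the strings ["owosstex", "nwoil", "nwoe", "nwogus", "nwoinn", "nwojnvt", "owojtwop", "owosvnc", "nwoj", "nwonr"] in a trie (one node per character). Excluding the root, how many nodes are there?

33

For each word, the new-node count is its length minus the longest prefix already in the trie:
  "owosstex" → 8 new (o, w, o, s, s, t, e, x)
  "nwoil" → 5 new (n, w, o, i, l)
  "nwoe" → prefix "nwo" already present; 1 new (e)
  "nwogus" → prefix "nwo" already present; 3 new (g, u, s)
  "nwoinn" → prefix "nwoi" already present; 2 new (n, n)
  "nwojnvt" → prefix "nwo" already present; 4 new (j, n, v, t)
  "owojtwop" → prefix "owo" already present; 5 new (j, t, w, o, p)
  "owosvnc" → prefix "owos" already present; 3 new (v, n, c)
  "nwoj" → prefix "nwoj" already present; 0 new (none)
  "nwonr" → prefix "nwo" already present; 2 new (n, r)
Total nodes = 8 + 5 + 1 + 3 + 2 + 4 + 5 + 3 + 0 + 2 = 33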